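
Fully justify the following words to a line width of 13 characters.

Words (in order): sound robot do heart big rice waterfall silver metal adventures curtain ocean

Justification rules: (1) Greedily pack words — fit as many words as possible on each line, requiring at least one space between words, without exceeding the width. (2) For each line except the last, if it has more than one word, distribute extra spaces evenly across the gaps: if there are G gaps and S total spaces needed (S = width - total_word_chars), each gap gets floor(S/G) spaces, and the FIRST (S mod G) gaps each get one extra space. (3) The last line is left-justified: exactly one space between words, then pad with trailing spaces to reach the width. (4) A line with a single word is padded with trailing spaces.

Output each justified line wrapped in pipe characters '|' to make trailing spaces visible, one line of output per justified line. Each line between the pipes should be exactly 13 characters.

Answer: |sound   robot|
|do  heart big|
|rice         |
|waterfall    |
|silver  metal|
|adventures   |
|curtain ocean|

Derivation:
Line 1: ['sound', 'robot'] (min_width=11, slack=2)
Line 2: ['do', 'heart', 'big'] (min_width=12, slack=1)
Line 3: ['rice'] (min_width=4, slack=9)
Line 4: ['waterfall'] (min_width=9, slack=4)
Line 5: ['silver', 'metal'] (min_width=12, slack=1)
Line 6: ['adventures'] (min_width=10, slack=3)
Line 7: ['curtain', 'ocean'] (min_width=13, slack=0)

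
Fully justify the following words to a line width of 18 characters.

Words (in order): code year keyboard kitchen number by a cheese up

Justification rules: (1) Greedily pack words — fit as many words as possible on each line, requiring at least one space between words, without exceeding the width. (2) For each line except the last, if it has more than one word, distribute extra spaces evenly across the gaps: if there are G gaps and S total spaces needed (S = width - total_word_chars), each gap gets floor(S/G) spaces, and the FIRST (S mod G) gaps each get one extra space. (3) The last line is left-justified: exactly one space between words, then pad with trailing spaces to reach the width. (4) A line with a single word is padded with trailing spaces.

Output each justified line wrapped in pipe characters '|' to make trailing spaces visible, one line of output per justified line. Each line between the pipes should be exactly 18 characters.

Answer: |code year keyboard|
|kitchen  number by|
|a cheese up       |

Derivation:
Line 1: ['code', 'year', 'keyboard'] (min_width=18, slack=0)
Line 2: ['kitchen', 'number', 'by'] (min_width=17, slack=1)
Line 3: ['a', 'cheese', 'up'] (min_width=11, slack=7)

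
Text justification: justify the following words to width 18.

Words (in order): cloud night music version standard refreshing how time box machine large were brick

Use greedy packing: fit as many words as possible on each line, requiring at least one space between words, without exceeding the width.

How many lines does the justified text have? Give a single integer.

Answer: 5

Derivation:
Line 1: ['cloud', 'night', 'music'] (min_width=17, slack=1)
Line 2: ['version', 'standard'] (min_width=16, slack=2)
Line 3: ['refreshing', 'how'] (min_width=14, slack=4)
Line 4: ['time', 'box', 'machine'] (min_width=16, slack=2)
Line 5: ['large', 'were', 'brick'] (min_width=16, slack=2)
Total lines: 5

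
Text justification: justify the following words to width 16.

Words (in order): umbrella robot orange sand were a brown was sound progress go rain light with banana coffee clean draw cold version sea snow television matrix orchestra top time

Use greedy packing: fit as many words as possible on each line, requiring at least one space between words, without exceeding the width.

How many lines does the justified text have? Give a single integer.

Answer: 12

Derivation:
Line 1: ['umbrella', 'robot'] (min_width=14, slack=2)
Line 2: ['orange', 'sand', 'were'] (min_width=16, slack=0)
Line 3: ['a', 'brown', 'was'] (min_width=11, slack=5)
Line 4: ['sound', 'progress'] (min_width=14, slack=2)
Line 5: ['go', 'rain', 'light'] (min_width=13, slack=3)
Line 6: ['with', 'banana'] (min_width=11, slack=5)
Line 7: ['coffee', 'clean'] (min_width=12, slack=4)
Line 8: ['draw', 'cold'] (min_width=9, slack=7)
Line 9: ['version', 'sea', 'snow'] (min_width=16, slack=0)
Line 10: ['television'] (min_width=10, slack=6)
Line 11: ['matrix', 'orchestra'] (min_width=16, slack=0)
Line 12: ['top', 'time'] (min_width=8, slack=8)
Total lines: 12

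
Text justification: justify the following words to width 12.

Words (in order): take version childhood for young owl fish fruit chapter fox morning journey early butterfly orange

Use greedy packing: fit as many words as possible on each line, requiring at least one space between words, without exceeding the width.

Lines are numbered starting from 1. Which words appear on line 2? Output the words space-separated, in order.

Answer: childhood

Derivation:
Line 1: ['take', 'version'] (min_width=12, slack=0)
Line 2: ['childhood'] (min_width=9, slack=3)
Line 3: ['for', 'young'] (min_width=9, slack=3)
Line 4: ['owl', 'fish'] (min_width=8, slack=4)
Line 5: ['fruit'] (min_width=5, slack=7)
Line 6: ['chapter', 'fox'] (min_width=11, slack=1)
Line 7: ['morning'] (min_width=7, slack=5)
Line 8: ['journey'] (min_width=7, slack=5)
Line 9: ['early'] (min_width=5, slack=7)
Line 10: ['butterfly'] (min_width=9, slack=3)
Line 11: ['orange'] (min_width=6, slack=6)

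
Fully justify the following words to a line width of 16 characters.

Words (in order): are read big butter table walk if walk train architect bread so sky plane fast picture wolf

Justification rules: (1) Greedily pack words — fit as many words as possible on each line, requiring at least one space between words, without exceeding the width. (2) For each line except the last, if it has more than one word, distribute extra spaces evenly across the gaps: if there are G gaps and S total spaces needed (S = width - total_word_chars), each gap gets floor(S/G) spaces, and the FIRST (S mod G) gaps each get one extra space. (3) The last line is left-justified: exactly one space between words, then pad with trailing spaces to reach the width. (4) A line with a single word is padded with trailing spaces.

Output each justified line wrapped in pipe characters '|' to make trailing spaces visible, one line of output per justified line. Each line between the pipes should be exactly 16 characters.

Line 1: ['are', 'read', 'big'] (min_width=12, slack=4)
Line 2: ['butter', 'table'] (min_width=12, slack=4)
Line 3: ['walk', 'if', 'walk'] (min_width=12, slack=4)
Line 4: ['train', 'architect'] (min_width=15, slack=1)
Line 5: ['bread', 'so', 'sky'] (min_width=12, slack=4)
Line 6: ['plane', 'fast'] (min_width=10, slack=6)
Line 7: ['picture', 'wolf'] (min_width=12, slack=4)

Answer: |are   read   big|
|butter     table|
|walk   if   walk|
|train  architect|
|bread   so   sky|
|plane       fast|
|picture wolf    |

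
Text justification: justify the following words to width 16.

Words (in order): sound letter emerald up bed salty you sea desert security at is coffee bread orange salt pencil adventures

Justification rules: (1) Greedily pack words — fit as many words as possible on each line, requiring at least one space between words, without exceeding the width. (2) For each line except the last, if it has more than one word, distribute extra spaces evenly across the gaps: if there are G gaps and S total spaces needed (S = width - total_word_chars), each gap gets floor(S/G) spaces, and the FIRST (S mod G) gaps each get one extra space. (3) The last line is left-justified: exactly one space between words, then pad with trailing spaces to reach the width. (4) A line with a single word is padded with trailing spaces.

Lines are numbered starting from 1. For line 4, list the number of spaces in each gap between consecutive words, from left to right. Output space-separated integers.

Line 1: ['sound', 'letter'] (min_width=12, slack=4)
Line 2: ['emerald', 'up', 'bed'] (min_width=14, slack=2)
Line 3: ['salty', 'you', 'sea'] (min_width=13, slack=3)
Line 4: ['desert', 'security'] (min_width=15, slack=1)
Line 5: ['at', 'is', 'coffee'] (min_width=12, slack=4)
Line 6: ['bread', 'orange'] (min_width=12, slack=4)
Line 7: ['salt', 'pencil'] (min_width=11, slack=5)
Line 8: ['adventures'] (min_width=10, slack=6)

Answer: 2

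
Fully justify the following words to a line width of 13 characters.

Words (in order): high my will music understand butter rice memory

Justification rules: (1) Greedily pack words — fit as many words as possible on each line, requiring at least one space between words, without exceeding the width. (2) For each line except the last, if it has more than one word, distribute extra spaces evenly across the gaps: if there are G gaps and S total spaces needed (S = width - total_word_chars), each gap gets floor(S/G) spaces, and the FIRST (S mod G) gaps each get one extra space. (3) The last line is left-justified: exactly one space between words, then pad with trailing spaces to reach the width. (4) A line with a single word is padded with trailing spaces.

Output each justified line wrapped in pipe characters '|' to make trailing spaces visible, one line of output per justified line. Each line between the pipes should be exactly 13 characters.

Answer: |high  my will|
|music        |
|understand   |
|butter   rice|
|memory       |

Derivation:
Line 1: ['high', 'my', 'will'] (min_width=12, slack=1)
Line 2: ['music'] (min_width=5, slack=8)
Line 3: ['understand'] (min_width=10, slack=3)
Line 4: ['butter', 'rice'] (min_width=11, slack=2)
Line 5: ['memory'] (min_width=6, slack=7)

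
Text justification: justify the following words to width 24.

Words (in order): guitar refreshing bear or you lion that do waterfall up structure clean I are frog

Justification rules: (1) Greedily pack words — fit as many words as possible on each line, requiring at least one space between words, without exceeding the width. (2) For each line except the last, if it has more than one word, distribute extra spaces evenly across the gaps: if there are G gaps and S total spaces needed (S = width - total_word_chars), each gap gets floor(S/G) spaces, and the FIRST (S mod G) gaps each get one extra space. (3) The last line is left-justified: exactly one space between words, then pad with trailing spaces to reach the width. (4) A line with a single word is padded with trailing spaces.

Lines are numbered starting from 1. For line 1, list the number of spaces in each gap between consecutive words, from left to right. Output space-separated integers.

Line 1: ['guitar', 'refreshing', 'bear'] (min_width=22, slack=2)
Line 2: ['or', 'you', 'lion', 'that', 'do'] (min_width=19, slack=5)
Line 3: ['waterfall', 'up', 'structure'] (min_width=22, slack=2)
Line 4: ['clean', 'I', 'are', 'frog'] (min_width=16, slack=8)

Answer: 2 2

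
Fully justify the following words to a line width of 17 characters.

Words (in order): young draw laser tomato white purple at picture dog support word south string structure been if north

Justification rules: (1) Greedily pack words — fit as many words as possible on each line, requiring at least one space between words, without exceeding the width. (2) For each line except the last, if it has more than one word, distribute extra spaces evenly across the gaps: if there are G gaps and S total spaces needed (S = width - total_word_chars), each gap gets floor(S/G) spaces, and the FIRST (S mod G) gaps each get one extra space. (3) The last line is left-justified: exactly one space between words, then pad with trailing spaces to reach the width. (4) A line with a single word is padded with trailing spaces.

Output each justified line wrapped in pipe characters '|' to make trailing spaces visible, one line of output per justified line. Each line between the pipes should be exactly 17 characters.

Line 1: ['young', 'draw', 'laser'] (min_width=16, slack=1)
Line 2: ['tomato', 'white'] (min_width=12, slack=5)
Line 3: ['purple', 'at', 'picture'] (min_width=17, slack=0)
Line 4: ['dog', 'support', 'word'] (min_width=16, slack=1)
Line 5: ['south', 'string'] (min_width=12, slack=5)
Line 6: ['structure', 'been', 'if'] (min_width=17, slack=0)
Line 7: ['north'] (min_width=5, slack=12)

Answer: |young  draw laser|
|tomato      white|
|purple at picture|
|dog  support word|
|south      string|
|structure been if|
|north            |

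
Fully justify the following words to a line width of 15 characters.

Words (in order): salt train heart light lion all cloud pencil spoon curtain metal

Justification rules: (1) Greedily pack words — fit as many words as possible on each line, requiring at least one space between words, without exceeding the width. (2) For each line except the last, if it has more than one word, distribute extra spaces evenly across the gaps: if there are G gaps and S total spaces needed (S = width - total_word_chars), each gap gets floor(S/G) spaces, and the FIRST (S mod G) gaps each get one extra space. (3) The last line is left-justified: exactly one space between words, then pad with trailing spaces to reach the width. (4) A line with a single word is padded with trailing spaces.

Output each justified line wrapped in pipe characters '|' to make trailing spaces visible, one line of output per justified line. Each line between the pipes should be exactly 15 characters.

Line 1: ['salt', 'train'] (min_width=10, slack=5)
Line 2: ['heart', 'light'] (min_width=11, slack=4)
Line 3: ['lion', 'all', 'cloud'] (min_width=14, slack=1)
Line 4: ['pencil', 'spoon'] (min_width=12, slack=3)
Line 5: ['curtain', 'metal'] (min_width=13, slack=2)

Answer: |salt      train|
|heart     light|
|lion  all cloud|
|pencil    spoon|
|curtain metal  |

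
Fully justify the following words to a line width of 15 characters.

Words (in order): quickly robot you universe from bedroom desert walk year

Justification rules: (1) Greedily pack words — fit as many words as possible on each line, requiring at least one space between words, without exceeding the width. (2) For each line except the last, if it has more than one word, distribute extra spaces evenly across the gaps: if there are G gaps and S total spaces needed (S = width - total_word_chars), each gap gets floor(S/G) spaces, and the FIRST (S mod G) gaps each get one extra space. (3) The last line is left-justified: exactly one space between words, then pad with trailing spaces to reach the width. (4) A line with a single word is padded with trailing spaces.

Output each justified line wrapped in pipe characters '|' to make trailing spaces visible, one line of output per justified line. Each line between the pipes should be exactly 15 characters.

Answer: |quickly   robot|
|you    universe|
|from    bedroom|
|desert     walk|
|year           |

Derivation:
Line 1: ['quickly', 'robot'] (min_width=13, slack=2)
Line 2: ['you', 'universe'] (min_width=12, slack=3)
Line 3: ['from', 'bedroom'] (min_width=12, slack=3)
Line 4: ['desert', 'walk'] (min_width=11, slack=4)
Line 5: ['year'] (min_width=4, slack=11)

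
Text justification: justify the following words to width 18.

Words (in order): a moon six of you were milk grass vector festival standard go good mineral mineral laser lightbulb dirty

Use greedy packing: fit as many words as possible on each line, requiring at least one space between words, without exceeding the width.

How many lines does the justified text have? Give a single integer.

Line 1: ['a', 'moon', 'six', 'of', 'you'] (min_width=17, slack=1)
Line 2: ['were', 'milk', 'grass'] (min_width=15, slack=3)
Line 3: ['vector', 'festival'] (min_width=15, slack=3)
Line 4: ['standard', 'go', 'good'] (min_width=16, slack=2)
Line 5: ['mineral', 'mineral'] (min_width=15, slack=3)
Line 6: ['laser', 'lightbulb'] (min_width=15, slack=3)
Line 7: ['dirty'] (min_width=5, slack=13)
Total lines: 7

Answer: 7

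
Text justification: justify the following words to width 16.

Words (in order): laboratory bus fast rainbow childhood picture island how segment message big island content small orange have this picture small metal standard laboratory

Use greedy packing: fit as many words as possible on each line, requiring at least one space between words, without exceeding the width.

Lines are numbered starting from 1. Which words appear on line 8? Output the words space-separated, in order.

Line 1: ['laboratory', 'bus'] (min_width=14, slack=2)
Line 2: ['fast', 'rainbow'] (min_width=12, slack=4)
Line 3: ['childhood'] (min_width=9, slack=7)
Line 4: ['picture', 'island'] (min_width=14, slack=2)
Line 5: ['how', 'segment'] (min_width=11, slack=5)
Line 6: ['message', 'big'] (min_width=11, slack=5)
Line 7: ['island', 'content'] (min_width=14, slack=2)
Line 8: ['small', 'orange'] (min_width=12, slack=4)
Line 9: ['have', 'this'] (min_width=9, slack=7)
Line 10: ['picture', 'small'] (min_width=13, slack=3)
Line 11: ['metal', 'standard'] (min_width=14, slack=2)
Line 12: ['laboratory'] (min_width=10, slack=6)

Answer: small orange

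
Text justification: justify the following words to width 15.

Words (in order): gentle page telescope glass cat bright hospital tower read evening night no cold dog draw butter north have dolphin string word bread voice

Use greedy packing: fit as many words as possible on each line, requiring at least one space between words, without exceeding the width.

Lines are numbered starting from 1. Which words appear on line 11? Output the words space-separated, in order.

Answer: voice

Derivation:
Line 1: ['gentle', 'page'] (min_width=11, slack=4)
Line 2: ['telescope', 'glass'] (min_width=15, slack=0)
Line 3: ['cat', 'bright'] (min_width=10, slack=5)
Line 4: ['hospital', 'tower'] (min_width=14, slack=1)
Line 5: ['read', 'evening'] (min_width=12, slack=3)
Line 6: ['night', 'no', 'cold'] (min_width=13, slack=2)
Line 7: ['dog', 'draw', 'butter'] (min_width=15, slack=0)
Line 8: ['north', 'have'] (min_width=10, slack=5)
Line 9: ['dolphin', 'string'] (min_width=14, slack=1)
Line 10: ['word', 'bread'] (min_width=10, slack=5)
Line 11: ['voice'] (min_width=5, slack=10)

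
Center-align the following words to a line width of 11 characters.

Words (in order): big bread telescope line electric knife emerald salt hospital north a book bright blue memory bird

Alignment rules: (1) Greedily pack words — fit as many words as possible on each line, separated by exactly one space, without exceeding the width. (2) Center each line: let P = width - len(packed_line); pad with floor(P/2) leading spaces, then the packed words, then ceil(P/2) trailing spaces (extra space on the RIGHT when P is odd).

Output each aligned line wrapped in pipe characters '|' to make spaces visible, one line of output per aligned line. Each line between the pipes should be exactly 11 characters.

Answer: | big bread |
| telescope |
|   line    |
| electric  |
|   knife   |
|  emerald  |
|   salt    |
| hospital  |
|  north a  |
|book bright|
|blue memory|
|   bird    |

Derivation:
Line 1: ['big', 'bread'] (min_width=9, slack=2)
Line 2: ['telescope'] (min_width=9, slack=2)
Line 3: ['line'] (min_width=4, slack=7)
Line 4: ['electric'] (min_width=8, slack=3)
Line 5: ['knife'] (min_width=5, slack=6)
Line 6: ['emerald'] (min_width=7, slack=4)
Line 7: ['salt'] (min_width=4, slack=7)
Line 8: ['hospital'] (min_width=8, slack=3)
Line 9: ['north', 'a'] (min_width=7, slack=4)
Line 10: ['book', 'bright'] (min_width=11, slack=0)
Line 11: ['blue', 'memory'] (min_width=11, slack=0)
Line 12: ['bird'] (min_width=4, slack=7)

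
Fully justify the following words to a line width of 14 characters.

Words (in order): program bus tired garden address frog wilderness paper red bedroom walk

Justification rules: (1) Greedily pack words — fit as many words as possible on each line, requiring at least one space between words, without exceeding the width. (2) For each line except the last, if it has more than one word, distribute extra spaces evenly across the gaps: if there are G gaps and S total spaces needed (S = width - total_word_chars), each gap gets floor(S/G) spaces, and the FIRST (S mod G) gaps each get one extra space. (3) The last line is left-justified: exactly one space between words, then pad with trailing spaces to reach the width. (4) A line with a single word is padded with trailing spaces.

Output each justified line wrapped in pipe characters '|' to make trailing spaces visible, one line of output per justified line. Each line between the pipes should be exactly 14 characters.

Line 1: ['program', 'bus'] (min_width=11, slack=3)
Line 2: ['tired', 'garden'] (min_width=12, slack=2)
Line 3: ['address', 'frog'] (min_width=12, slack=2)
Line 4: ['wilderness'] (min_width=10, slack=4)
Line 5: ['paper', 'red'] (min_width=9, slack=5)
Line 6: ['bedroom', 'walk'] (min_width=12, slack=2)

Answer: |program    bus|
|tired   garden|
|address   frog|
|wilderness    |
|paper      red|
|bedroom walk  |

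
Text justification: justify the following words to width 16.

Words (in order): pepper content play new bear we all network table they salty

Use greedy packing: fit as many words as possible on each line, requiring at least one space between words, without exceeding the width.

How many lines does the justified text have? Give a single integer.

Line 1: ['pepper', 'content'] (min_width=14, slack=2)
Line 2: ['play', 'new', 'bear', 'we'] (min_width=16, slack=0)
Line 3: ['all', 'network'] (min_width=11, slack=5)
Line 4: ['table', 'they', 'salty'] (min_width=16, slack=0)
Total lines: 4

Answer: 4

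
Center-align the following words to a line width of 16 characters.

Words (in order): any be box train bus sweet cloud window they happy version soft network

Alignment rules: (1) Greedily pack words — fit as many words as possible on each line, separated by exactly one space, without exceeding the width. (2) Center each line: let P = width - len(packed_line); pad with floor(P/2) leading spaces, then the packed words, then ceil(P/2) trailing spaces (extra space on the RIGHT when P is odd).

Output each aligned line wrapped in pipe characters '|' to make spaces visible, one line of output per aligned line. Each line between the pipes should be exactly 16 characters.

Answer: |any be box train|
|bus sweet cloud |
|  window they   |
| happy version  |
|  soft network  |

Derivation:
Line 1: ['any', 'be', 'box', 'train'] (min_width=16, slack=0)
Line 2: ['bus', 'sweet', 'cloud'] (min_width=15, slack=1)
Line 3: ['window', 'they'] (min_width=11, slack=5)
Line 4: ['happy', 'version'] (min_width=13, slack=3)
Line 5: ['soft', 'network'] (min_width=12, slack=4)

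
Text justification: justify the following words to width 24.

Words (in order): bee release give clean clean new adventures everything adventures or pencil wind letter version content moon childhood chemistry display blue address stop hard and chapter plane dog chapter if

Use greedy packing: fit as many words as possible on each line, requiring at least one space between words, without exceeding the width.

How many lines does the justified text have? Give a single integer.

Answer: 9

Derivation:
Line 1: ['bee', 'release', 'give', 'clean'] (min_width=22, slack=2)
Line 2: ['clean', 'new', 'adventures'] (min_width=20, slack=4)
Line 3: ['everything', 'adventures', 'or'] (min_width=24, slack=0)
Line 4: ['pencil', 'wind', 'letter'] (min_width=18, slack=6)
Line 5: ['version', 'content', 'moon'] (min_width=20, slack=4)
Line 6: ['childhood', 'chemistry'] (min_width=19, slack=5)
Line 7: ['display', 'blue', 'address'] (min_width=20, slack=4)
Line 8: ['stop', 'hard', 'and', 'chapter'] (min_width=21, slack=3)
Line 9: ['plane', 'dog', 'chapter', 'if'] (min_width=20, slack=4)
Total lines: 9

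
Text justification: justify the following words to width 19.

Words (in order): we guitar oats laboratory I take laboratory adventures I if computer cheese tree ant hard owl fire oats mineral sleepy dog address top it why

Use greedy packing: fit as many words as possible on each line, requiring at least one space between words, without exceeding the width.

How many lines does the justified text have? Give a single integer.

Line 1: ['we', 'guitar', 'oats'] (min_width=14, slack=5)
Line 2: ['laboratory', 'I', 'take'] (min_width=17, slack=2)
Line 3: ['laboratory'] (min_width=10, slack=9)
Line 4: ['adventures', 'I', 'if'] (min_width=15, slack=4)
Line 5: ['computer', 'cheese'] (min_width=15, slack=4)
Line 6: ['tree', 'ant', 'hard', 'owl'] (min_width=17, slack=2)
Line 7: ['fire', 'oats', 'mineral'] (min_width=17, slack=2)
Line 8: ['sleepy', 'dog', 'address'] (min_width=18, slack=1)
Line 9: ['top', 'it', 'why'] (min_width=10, slack=9)
Total lines: 9

Answer: 9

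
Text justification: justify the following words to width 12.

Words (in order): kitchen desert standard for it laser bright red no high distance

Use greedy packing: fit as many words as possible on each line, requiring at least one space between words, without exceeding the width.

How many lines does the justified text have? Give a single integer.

Line 1: ['kitchen'] (min_width=7, slack=5)
Line 2: ['desert'] (min_width=6, slack=6)
Line 3: ['standard', 'for'] (min_width=12, slack=0)
Line 4: ['it', 'laser'] (min_width=8, slack=4)
Line 5: ['bright', 'red'] (min_width=10, slack=2)
Line 6: ['no', 'high'] (min_width=7, slack=5)
Line 7: ['distance'] (min_width=8, slack=4)
Total lines: 7

Answer: 7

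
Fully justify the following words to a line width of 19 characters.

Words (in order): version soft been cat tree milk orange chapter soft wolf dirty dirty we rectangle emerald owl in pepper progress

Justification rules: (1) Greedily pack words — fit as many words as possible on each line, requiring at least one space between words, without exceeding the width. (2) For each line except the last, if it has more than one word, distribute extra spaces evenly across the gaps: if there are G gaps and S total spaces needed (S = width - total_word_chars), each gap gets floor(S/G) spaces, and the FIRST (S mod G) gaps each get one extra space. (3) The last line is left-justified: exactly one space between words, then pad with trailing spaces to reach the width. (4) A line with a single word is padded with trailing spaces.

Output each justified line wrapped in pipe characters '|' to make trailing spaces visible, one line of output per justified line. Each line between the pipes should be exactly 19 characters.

Line 1: ['version', 'soft', 'been'] (min_width=17, slack=2)
Line 2: ['cat', 'tree', 'milk'] (min_width=13, slack=6)
Line 3: ['orange', 'chapter', 'soft'] (min_width=19, slack=0)
Line 4: ['wolf', 'dirty', 'dirty', 'we'] (min_width=19, slack=0)
Line 5: ['rectangle', 'emerald'] (min_width=17, slack=2)
Line 6: ['owl', 'in', 'pepper'] (min_width=13, slack=6)
Line 7: ['progress'] (min_width=8, slack=11)

Answer: |version  soft  been|
|cat    tree    milk|
|orange chapter soft|
|wolf dirty dirty we|
|rectangle   emerald|
|owl    in    pepper|
|progress           |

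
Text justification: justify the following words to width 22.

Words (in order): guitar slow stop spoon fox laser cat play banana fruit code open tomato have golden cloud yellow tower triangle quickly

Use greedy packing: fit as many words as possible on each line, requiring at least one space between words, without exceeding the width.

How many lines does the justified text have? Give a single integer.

Answer: 6

Derivation:
Line 1: ['guitar', 'slow', 'stop', 'spoon'] (min_width=22, slack=0)
Line 2: ['fox', 'laser', 'cat', 'play'] (min_width=18, slack=4)
Line 3: ['banana', 'fruit', 'code', 'open'] (min_width=22, slack=0)
Line 4: ['tomato', 'have', 'golden'] (min_width=18, slack=4)
Line 5: ['cloud', 'yellow', 'tower'] (min_width=18, slack=4)
Line 6: ['triangle', 'quickly'] (min_width=16, slack=6)
Total lines: 6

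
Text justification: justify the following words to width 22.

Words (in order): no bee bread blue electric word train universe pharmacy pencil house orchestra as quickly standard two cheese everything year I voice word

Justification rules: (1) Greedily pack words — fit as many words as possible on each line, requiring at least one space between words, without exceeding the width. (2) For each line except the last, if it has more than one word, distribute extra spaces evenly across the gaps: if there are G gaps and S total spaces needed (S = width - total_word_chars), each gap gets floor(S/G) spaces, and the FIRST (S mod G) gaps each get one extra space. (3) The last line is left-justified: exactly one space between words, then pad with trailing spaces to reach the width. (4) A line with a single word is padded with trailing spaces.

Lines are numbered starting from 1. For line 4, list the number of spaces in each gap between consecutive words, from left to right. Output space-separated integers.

Line 1: ['no', 'bee', 'bread', 'blue'] (min_width=17, slack=5)
Line 2: ['electric', 'word', 'train'] (min_width=19, slack=3)
Line 3: ['universe', 'pharmacy'] (min_width=17, slack=5)
Line 4: ['pencil', 'house', 'orchestra'] (min_width=22, slack=0)
Line 5: ['as', 'quickly', 'standard'] (min_width=19, slack=3)
Line 6: ['two', 'cheese', 'everything'] (min_width=21, slack=1)
Line 7: ['year', 'I', 'voice', 'word'] (min_width=17, slack=5)

Answer: 1 1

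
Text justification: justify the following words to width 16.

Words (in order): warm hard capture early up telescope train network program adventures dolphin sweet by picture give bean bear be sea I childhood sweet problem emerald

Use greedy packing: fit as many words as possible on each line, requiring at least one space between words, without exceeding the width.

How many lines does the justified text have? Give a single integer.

Answer: 11

Derivation:
Line 1: ['warm', 'hard'] (min_width=9, slack=7)
Line 2: ['capture', 'early', 'up'] (min_width=16, slack=0)
Line 3: ['telescope', 'train'] (min_width=15, slack=1)
Line 4: ['network', 'program'] (min_width=15, slack=1)
Line 5: ['adventures'] (min_width=10, slack=6)
Line 6: ['dolphin', 'sweet', 'by'] (min_width=16, slack=0)
Line 7: ['picture', 'give'] (min_width=12, slack=4)
Line 8: ['bean', 'bear', 'be', 'sea'] (min_width=16, slack=0)
Line 9: ['I', 'childhood'] (min_width=11, slack=5)
Line 10: ['sweet', 'problem'] (min_width=13, slack=3)
Line 11: ['emerald'] (min_width=7, slack=9)
Total lines: 11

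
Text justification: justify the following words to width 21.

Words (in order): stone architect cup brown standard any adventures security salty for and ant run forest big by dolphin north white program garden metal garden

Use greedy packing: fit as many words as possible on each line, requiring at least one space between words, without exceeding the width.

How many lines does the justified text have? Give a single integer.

Line 1: ['stone', 'architect', 'cup'] (min_width=19, slack=2)
Line 2: ['brown', 'standard', 'any'] (min_width=18, slack=3)
Line 3: ['adventures', 'security'] (min_width=19, slack=2)
Line 4: ['salty', 'for', 'and', 'ant', 'run'] (min_width=21, slack=0)
Line 5: ['forest', 'big', 'by', 'dolphin'] (min_width=21, slack=0)
Line 6: ['north', 'white', 'program'] (min_width=19, slack=2)
Line 7: ['garden', 'metal', 'garden'] (min_width=19, slack=2)
Total lines: 7

Answer: 7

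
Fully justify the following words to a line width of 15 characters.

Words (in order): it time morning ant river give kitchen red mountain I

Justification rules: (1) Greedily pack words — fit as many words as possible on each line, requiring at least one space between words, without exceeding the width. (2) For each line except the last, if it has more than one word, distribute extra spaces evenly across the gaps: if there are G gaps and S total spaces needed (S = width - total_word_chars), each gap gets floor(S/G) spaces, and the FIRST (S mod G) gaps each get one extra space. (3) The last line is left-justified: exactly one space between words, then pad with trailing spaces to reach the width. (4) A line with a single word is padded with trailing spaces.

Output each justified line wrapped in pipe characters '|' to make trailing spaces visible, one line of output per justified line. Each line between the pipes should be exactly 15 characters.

Line 1: ['it', 'time', 'morning'] (min_width=15, slack=0)
Line 2: ['ant', 'river', 'give'] (min_width=14, slack=1)
Line 3: ['kitchen', 'red'] (min_width=11, slack=4)
Line 4: ['mountain', 'I'] (min_width=10, slack=5)

Answer: |it time morning|
|ant  river give|
|kitchen     red|
|mountain I     |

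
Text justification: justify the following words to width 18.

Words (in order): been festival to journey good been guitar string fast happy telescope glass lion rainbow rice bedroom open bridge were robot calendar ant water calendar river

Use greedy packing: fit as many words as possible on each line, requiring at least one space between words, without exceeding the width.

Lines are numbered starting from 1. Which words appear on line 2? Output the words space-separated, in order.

Answer: journey good been

Derivation:
Line 1: ['been', 'festival', 'to'] (min_width=16, slack=2)
Line 2: ['journey', 'good', 'been'] (min_width=17, slack=1)
Line 3: ['guitar', 'string', 'fast'] (min_width=18, slack=0)
Line 4: ['happy', 'telescope'] (min_width=15, slack=3)
Line 5: ['glass', 'lion', 'rainbow'] (min_width=18, slack=0)
Line 6: ['rice', 'bedroom', 'open'] (min_width=17, slack=1)
Line 7: ['bridge', 'were', 'robot'] (min_width=17, slack=1)
Line 8: ['calendar', 'ant', 'water'] (min_width=18, slack=0)
Line 9: ['calendar', 'river'] (min_width=14, slack=4)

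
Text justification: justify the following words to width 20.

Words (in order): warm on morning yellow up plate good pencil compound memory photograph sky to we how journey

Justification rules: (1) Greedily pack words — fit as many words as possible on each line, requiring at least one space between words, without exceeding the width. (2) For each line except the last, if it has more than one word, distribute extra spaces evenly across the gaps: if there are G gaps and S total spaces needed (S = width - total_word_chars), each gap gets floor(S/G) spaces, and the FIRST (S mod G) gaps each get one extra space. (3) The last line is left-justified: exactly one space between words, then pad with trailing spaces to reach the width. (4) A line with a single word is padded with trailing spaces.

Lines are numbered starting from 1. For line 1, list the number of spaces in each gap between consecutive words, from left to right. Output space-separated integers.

Answer: 4 3

Derivation:
Line 1: ['warm', 'on', 'morning'] (min_width=15, slack=5)
Line 2: ['yellow', 'up', 'plate', 'good'] (min_width=20, slack=0)
Line 3: ['pencil', 'compound'] (min_width=15, slack=5)
Line 4: ['memory', 'photograph'] (min_width=17, slack=3)
Line 5: ['sky', 'to', 'we', 'how'] (min_width=13, slack=7)
Line 6: ['journey'] (min_width=7, slack=13)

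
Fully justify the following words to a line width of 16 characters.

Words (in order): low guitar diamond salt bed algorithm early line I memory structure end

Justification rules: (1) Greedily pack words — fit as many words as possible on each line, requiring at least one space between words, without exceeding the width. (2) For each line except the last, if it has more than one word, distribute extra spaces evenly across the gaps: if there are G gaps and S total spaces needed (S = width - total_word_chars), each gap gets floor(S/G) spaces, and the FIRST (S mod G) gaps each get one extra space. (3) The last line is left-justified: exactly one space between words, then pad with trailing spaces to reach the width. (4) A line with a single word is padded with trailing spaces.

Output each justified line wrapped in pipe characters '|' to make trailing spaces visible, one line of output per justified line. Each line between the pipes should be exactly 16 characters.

Answer: |low       guitar|
|diamond salt bed|
|algorithm  early|
|line   I  memory|
|structure end   |

Derivation:
Line 1: ['low', 'guitar'] (min_width=10, slack=6)
Line 2: ['diamond', 'salt', 'bed'] (min_width=16, slack=0)
Line 3: ['algorithm', 'early'] (min_width=15, slack=1)
Line 4: ['line', 'I', 'memory'] (min_width=13, slack=3)
Line 5: ['structure', 'end'] (min_width=13, slack=3)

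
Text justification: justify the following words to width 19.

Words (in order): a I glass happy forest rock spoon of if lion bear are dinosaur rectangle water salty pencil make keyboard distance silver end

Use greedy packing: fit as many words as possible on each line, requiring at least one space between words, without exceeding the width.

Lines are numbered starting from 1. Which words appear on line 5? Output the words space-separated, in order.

Answer: water salty pencil

Derivation:
Line 1: ['a', 'I', 'glass', 'happy'] (min_width=15, slack=4)
Line 2: ['forest', 'rock', 'spoon'] (min_width=17, slack=2)
Line 3: ['of', 'if', 'lion', 'bear', 'are'] (min_width=19, slack=0)
Line 4: ['dinosaur', 'rectangle'] (min_width=18, slack=1)
Line 5: ['water', 'salty', 'pencil'] (min_width=18, slack=1)
Line 6: ['make', 'keyboard'] (min_width=13, slack=6)
Line 7: ['distance', 'silver', 'end'] (min_width=19, slack=0)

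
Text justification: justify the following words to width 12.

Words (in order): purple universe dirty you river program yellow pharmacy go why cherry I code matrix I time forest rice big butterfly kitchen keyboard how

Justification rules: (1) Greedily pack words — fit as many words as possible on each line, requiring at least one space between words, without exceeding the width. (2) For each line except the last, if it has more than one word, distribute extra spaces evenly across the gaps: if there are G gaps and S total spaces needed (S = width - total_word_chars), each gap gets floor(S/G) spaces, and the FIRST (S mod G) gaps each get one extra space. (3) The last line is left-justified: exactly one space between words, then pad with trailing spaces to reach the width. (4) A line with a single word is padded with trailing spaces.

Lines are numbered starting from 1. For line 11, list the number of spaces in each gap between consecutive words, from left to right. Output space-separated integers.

Answer: 2

Derivation:
Line 1: ['purple'] (min_width=6, slack=6)
Line 2: ['universe'] (min_width=8, slack=4)
Line 3: ['dirty', 'you'] (min_width=9, slack=3)
Line 4: ['river'] (min_width=5, slack=7)
Line 5: ['program'] (min_width=7, slack=5)
Line 6: ['yellow'] (min_width=6, slack=6)
Line 7: ['pharmacy', 'go'] (min_width=11, slack=1)
Line 8: ['why', 'cherry', 'I'] (min_width=12, slack=0)
Line 9: ['code', 'matrix'] (min_width=11, slack=1)
Line 10: ['I', 'time'] (min_width=6, slack=6)
Line 11: ['forest', 'rice'] (min_width=11, slack=1)
Line 12: ['big'] (min_width=3, slack=9)
Line 13: ['butterfly'] (min_width=9, slack=3)
Line 14: ['kitchen'] (min_width=7, slack=5)
Line 15: ['keyboard', 'how'] (min_width=12, slack=0)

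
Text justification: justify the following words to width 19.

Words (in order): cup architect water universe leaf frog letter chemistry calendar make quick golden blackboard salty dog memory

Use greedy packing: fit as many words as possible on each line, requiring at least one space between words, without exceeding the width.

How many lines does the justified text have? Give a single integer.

Line 1: ['cup', 'architect', 'water'] (min_width=19, slack=0)
Line 2: ['universe', 'leaf', 'frog'] (min_width=18, slack=1)
Line 3: ['letter', 'chemistry'] (min_width=16, slack=3)
Line 4: ['calendar', 'make', 'quick'] (min_width=19, slack=0)
Line 5: ['golden', 'blackboard'] (min_width=17, slack=2)
Line 6: ['salty', 'dog', 'memory'] (min_width=16, slack=3)
Total lines: 6

Answer: 6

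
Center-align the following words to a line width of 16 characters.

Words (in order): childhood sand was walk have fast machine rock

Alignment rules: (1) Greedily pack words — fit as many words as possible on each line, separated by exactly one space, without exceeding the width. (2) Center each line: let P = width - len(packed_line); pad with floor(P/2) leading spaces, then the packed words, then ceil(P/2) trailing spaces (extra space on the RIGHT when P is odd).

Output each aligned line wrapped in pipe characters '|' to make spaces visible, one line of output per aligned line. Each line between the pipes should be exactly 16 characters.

Answer: | childhood sand |
| was walk have  |
|  fast machine  |
|      rock      |

Derivation:
Line 1: ['childhood', 'sand'] (min_width=14, slack=2)
Line 2: ['was', 'walk', 'have'] (min_width=13, slack=3)
Line 3: ['fast', 'machine'] (min_width=12, slack=4)
Line 4: ['rock'] (min_width=4, slack=12)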